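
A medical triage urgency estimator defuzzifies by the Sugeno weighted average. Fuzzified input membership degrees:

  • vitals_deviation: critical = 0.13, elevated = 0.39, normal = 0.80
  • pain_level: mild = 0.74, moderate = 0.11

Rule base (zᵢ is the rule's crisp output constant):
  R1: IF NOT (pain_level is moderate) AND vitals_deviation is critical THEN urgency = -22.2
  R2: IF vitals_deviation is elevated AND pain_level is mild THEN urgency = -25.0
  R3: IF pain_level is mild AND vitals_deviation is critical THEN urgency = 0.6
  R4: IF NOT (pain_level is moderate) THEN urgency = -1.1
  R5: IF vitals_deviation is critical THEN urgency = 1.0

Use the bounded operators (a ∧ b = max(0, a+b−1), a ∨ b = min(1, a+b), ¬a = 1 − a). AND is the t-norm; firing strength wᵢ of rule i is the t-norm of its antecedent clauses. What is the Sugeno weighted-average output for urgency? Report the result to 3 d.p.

R1 (z=-22.2): ¬moderate=1−0.11=0.89, critical=0.13; AND[max(0, a+b−1)] → w = 0.02
R2 (z=-25.0): elevated=0.39, mild=0.74; AND[max(0, a+b−1)] → w = 0.13
R3 (z=0.6): mild=0.74, critical=0.13; AND[max(0, a+b−1)] → w = 0.00
R4 (z=-1.1): ¬moderate=1−0.11=0.89 → w = 0.89
R5 (z=1.0): critical=0.13 → w = 0.13
Weighted average = (0.02·-22.2 + 0.13·-25.0 + 0.00·0.6 + 0.89·-1.1 + 0.13·1.0) / (0.02 + 0.13 + 0.00 + 0.89 + 0.13)
  = -4.5430 / 1.1700 = -3.883

-3.883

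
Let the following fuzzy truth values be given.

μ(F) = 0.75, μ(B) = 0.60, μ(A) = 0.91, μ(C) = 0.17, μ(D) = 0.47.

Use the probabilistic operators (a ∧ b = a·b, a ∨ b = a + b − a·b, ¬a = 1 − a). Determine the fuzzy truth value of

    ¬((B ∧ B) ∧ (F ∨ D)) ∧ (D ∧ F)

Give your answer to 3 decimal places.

0.242

B ∧ B = a·b on (0.6000, 0.6000) = 0.3600
F ∨ D = a + b − a·b on (0.7500, 0.4700) = 0.8675
(B ∧ B) ∧ (F ∨ D) = a·b on (0.3600, 0.8675) = 0.3123
¬((B ∧ B) ∧ (F ∨ D)) = 1 − 0.3123 = 0.6877
D ∧ F = a·b on (0.4700, 0.7500) = 0.3525
¬((B ∧ B) ∧ (F ∨ D)) ∧ (D ∧ F) = a·b on (0.6877, 0.3525) = 0.2424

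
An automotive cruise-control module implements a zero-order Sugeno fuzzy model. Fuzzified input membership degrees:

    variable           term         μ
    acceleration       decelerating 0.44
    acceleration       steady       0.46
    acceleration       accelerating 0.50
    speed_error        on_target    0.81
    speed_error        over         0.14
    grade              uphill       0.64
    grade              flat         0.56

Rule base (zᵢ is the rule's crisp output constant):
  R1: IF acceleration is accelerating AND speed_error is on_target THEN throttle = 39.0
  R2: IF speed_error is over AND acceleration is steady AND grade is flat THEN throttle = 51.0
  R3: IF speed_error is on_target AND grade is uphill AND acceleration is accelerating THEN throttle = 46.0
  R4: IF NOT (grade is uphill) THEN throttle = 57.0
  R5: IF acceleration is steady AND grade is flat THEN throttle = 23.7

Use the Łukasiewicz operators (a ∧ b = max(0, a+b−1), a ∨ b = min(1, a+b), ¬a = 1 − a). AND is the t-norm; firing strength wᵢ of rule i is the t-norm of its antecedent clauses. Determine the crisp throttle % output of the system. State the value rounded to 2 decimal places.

R1 (z=39.0): accelerating=0.50, on_target=0.81; AND[max(0, a+b−1)] → w = 0.31
R2 (z=51.0): over=0.14, steady=0.46, flat=0.56; AND[max(0, a+b−1)] → w = 0.00
R3 (z=46.0): on_target=0.81, uphill=0.64, accelerating=0.50; AND[max(0, a+b−1)] → w = 0.00
R4 (z=57.0): ¬uphill=1−0.64=0.36 → w = 0.36
R5 (z=23.7): steady=0.46, flat=0.56; AND[max(0, a+b−1)] → w = 0.02
Weighted average = (0.31·39.0 + 0.00·51.0 + 0.00·46.0 + 0.36·57.0 + 0.02·23.7) / (0.31 + 0.00 + 0.00 + 0.36 + 0.02)
  = 33.0840 / 0.6900 = 47.95

47.95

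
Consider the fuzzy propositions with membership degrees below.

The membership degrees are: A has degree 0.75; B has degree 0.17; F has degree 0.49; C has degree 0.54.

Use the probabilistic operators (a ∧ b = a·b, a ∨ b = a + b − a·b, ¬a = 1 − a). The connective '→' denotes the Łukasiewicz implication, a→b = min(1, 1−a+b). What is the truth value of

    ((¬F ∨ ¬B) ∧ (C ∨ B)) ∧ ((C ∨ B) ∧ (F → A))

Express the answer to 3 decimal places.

0.350

¬F = 1 − 0.4900 = 0.5100
¬B = 1 − 0.1700 = 0.8300
¬F ∨ ¬B = a + b − a·b on (0.5100, 0.8300) = 0.9167
C ∨ B = a + b − a·b on (0.5400, 0.1700) = 0.6182
(¬F ∨ ¬B) ∧ (C ∨ B) = a·b on (0.9167, 0.6182) = 0.5667
C ∨ B = a + b − a·b on (0.5400, 0.1700) = 0.6182
F → A  [Łukasiewicz: min(1, 1−a+b)] with a=0.4900, b=0.7500 → 1.0000
(C ∨ B) ∧ (F → A) = a·b on (0.6182, 1.0000) = 0.6182
((¬F ∨ ¬B) ∧ (C ∨ B)) ∧ ((C ∨ B) ∧ (F → A)) = a·b on (0.5667, 0.6182) = 0.3503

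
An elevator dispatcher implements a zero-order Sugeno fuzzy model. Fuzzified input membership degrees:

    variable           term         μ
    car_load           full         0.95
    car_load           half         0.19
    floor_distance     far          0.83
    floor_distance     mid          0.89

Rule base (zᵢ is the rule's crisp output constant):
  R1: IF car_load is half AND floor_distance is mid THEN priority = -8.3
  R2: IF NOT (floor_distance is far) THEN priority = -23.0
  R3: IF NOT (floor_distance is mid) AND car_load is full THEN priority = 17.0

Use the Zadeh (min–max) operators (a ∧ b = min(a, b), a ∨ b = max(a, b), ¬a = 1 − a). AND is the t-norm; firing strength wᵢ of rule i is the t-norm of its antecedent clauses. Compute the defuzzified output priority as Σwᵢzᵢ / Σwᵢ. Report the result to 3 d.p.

-7.696

R1 (z=-8.3): half=0.19, mid=0.89; AND[min(a, b)] → w = 0.19
R2 (z=-23.0): ¬far=1−0.83=0.17 → w = 0.17
R3 (z=17.0): ¬mid=1−0.89=0.11, full=0.95; AND[min(a, b)] → w = 0.11
Weighted average = (0.19·-8.3 + 0.17·-23.0 + 0.11·17.0) / (0.19 + 0.17 + 0.11)
  = -3.6170 / 0.4700 = -7.696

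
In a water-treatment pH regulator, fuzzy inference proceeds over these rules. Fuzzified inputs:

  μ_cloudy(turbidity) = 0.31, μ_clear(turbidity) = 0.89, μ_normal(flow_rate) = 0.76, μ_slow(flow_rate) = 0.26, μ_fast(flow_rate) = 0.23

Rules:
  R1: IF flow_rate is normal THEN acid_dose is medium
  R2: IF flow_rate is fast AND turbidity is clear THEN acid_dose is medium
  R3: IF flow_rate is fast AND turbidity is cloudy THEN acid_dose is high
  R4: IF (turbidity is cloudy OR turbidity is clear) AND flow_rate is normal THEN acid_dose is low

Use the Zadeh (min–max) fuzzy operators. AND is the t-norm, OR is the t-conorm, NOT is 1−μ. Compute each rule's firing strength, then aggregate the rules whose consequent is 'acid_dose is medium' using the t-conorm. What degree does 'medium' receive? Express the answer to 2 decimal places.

0.76

R1: normal=0.76 → w = 0.76
R2: fast=0.23, clear=0.89; AND[min(a, b)] → w = 0.23
R3: fast=0.23, cloudy=0.31; AND[min(a, b)] → w = 0.23
R4: (cloudy=0.31 OR clear=0.89) = 0.89; AND[min(a, b)] with normal=0.76 → w = 0.76
Rules with consequent 'medium': {R1, R2} → strengths 0.76, 0.23
Aggregate via t-conorm [max(a, b)]: 0.76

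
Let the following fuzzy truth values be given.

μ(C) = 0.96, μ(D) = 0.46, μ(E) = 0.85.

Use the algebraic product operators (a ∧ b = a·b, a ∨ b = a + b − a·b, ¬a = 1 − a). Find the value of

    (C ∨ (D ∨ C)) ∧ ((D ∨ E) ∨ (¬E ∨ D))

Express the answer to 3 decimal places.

0.962

D ∨ C = a + b − a·b on (0.4600, 0.9600) = 0.9784
C ∨ (D ∨ C) = a + b − a·b on (0.9600, 0.9784) = 0.9991
D ∨ E = a + b − a·b on (0.4600, 0.8500) = 0.9190
¬E = 1 − 0.8500 = 0.1500
¬E ∨ D = a + b − a·b on (0.1500, 0.4600) = 0.5410
(D ∨ E) ∨ (¬E ∨ D) = a + b − a·b on (0.9190, 0.5410) = 0.9628
(C ∨ (D ∨ C)) ∧ ((D ∨ E) ∨ (¬E ∨ D)) = a·b on (0.9991, 0.9628) = 0.9620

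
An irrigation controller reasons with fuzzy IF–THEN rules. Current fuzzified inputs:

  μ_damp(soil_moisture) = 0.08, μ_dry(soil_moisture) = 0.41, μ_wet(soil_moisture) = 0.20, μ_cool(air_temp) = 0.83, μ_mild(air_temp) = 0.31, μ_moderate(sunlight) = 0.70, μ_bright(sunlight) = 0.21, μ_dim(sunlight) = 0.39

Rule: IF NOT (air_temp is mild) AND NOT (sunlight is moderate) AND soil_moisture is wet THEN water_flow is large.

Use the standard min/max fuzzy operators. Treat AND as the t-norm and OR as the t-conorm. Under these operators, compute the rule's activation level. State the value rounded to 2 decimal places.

firing strength: ¬mild=1−0.31=0.69, ¬moderate=1−0.70=0.30, wet=0.20; AND[min(a, b)] → w = 0.20

0.20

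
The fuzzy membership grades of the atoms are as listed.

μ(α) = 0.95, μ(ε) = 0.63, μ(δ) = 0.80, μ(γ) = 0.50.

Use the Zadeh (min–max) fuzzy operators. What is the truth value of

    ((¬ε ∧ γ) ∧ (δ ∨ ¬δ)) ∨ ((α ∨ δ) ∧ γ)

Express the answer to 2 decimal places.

¬ε = 1 − 0.63 = 0.37
¬ε ∧ γ = min(a, b) on (0.37, 0.50) = 0.37
¬δ = 1 − 0.80 = 0.20
δ ∨ ¬δ = max(a, b) on (0.80, 0.20) = 0.80
(¬ε ∧ γ) ∧ (δ ∨ ¬δ) = min(a, b) on (0.37, 0.80) = 0.37
α ∨ δ = max(a, b) on (0.95, 0.80) = 0.95
(α ∨ δ) ∧ γ = min(a, b) on (0.95, 0.50) = 0.50
((¬ε ∧ γ) ∧ (δ ∨ ¬δ)) ∨ ((α ∨ δ) ∧ γ) = max(a, b) on (0.37, 0.50) = 0.50

0.50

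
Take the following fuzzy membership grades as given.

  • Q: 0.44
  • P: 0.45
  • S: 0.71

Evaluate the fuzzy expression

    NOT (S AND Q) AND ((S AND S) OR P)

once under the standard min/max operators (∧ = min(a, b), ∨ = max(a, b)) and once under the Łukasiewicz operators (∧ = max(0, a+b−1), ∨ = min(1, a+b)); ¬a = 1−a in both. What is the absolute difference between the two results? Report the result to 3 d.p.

Under standard min/max:
  S AND Q = min(a, b) on (0.71, 0.44) = 0.44
  NOT (S AND Q) = 1 − 0.44 = 0.56
  S AND S = min(a, b) on (0.71, 0.71) = 0.71
  (S AND S) OR P = max(a, b) on (0.71, 0.45) = 0.71
  NOT (S AND Q) AND ((S AND S) OR P) = min(a, b) on (0.56, 0.71) = 0.56
  → value = 0.5600
Under Łukasiewicz:
  S AND Q = max(0, a+b−1) on (0.71, 0.44) = 0.15
  NOT (S AND Q) = 1 − 0.15 = 0.85
  S AND S = max(0, a+b−1) on (0.71, 0.71) = 0.42
  (S AND S) OR P = min(1, a+b) on (0.42, 0.45) = 0.87
  NOT (S AND Q) AND ((S AND S) OR P) = max(0, a+b−1) on (0.85, 0.87) = 0.72
  → value = 0.7200
|0.5600 − 0.7200| = 0.160

0.160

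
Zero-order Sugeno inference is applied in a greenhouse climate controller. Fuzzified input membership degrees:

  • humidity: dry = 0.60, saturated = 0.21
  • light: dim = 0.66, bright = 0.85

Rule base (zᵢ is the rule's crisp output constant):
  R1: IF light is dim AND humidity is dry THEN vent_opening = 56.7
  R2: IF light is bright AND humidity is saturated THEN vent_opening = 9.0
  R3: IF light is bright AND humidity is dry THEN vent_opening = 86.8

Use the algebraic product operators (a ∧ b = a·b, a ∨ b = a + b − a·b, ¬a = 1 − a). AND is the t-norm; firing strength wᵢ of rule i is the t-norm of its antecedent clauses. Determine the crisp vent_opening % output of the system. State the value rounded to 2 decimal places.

63.00

R1 (z=56.7): dim=0.66, dry=0.60; AND[a·b] → w = 0.3960
R2 (z=9.0): bright=0.85, saturated=0.21; AND[a·b] → w = 0.1785
R3 (z=86.8): bright=0.85, dry=0.60; AND[a·b] → w = 0.5100
Weighted average = (0.3960·56.7 + 0.1785·9.0 + 0.5100·86.8) / (0.3960 + 0.1785 + 0.5100)
  = 68.3277 / 1.0845 = 63.00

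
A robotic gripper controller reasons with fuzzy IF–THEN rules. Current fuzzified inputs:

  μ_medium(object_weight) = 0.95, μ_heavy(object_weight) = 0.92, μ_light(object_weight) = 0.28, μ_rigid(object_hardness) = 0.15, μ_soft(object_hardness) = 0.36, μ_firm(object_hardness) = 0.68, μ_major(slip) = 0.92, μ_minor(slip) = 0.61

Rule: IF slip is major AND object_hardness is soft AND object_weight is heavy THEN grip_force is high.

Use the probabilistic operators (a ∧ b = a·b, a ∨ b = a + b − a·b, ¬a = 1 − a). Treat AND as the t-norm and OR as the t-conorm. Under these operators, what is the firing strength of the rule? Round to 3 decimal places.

firing strength: major=0.92, soft=0.36, heavy=0.92; AND[a·b] → w = 0.3047

0.305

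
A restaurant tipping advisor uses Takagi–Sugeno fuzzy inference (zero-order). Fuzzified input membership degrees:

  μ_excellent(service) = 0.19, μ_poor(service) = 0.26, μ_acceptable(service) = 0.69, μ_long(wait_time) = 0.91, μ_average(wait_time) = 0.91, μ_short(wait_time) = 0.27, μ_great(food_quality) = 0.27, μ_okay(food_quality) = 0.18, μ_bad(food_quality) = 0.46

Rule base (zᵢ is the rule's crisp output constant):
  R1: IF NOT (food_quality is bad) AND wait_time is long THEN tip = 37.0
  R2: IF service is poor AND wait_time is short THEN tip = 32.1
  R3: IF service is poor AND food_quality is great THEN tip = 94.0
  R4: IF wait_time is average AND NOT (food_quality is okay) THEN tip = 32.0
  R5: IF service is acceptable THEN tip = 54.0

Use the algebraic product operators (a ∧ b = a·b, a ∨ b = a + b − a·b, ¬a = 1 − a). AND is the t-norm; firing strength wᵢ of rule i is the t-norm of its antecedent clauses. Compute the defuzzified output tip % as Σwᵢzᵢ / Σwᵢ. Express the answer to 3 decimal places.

42.637

R1 (z=37.0): ¬bad=1−0.46=0.54, long=0.91; AND[a·b] → w = 0.4914
R2 (z=32.1): poor=0.26, short=0.27; AND[a·b] → w = 0.0702
R3 (z=94.0): poor=0.26, great=0.27; AND[a·b] → w = 0.0702
R4 (z=32.0): average=0.91, ¬okay=1−0.18=0.82; AND[a·b] → w = 0.7462
R5 (z=54.0): acceptable=0.69 → w = 0.6900
Weighted average = (0.4914·37.0 + 0.0702·32.1 + 0.0702·94.0 + 0.7462·32.0 + 0.6900·54.0) / (0.4914 + 0.0702 + 0.0702 + 0.7462 + 0.6900)
  = 88.1724 / 2.0680 = 42.637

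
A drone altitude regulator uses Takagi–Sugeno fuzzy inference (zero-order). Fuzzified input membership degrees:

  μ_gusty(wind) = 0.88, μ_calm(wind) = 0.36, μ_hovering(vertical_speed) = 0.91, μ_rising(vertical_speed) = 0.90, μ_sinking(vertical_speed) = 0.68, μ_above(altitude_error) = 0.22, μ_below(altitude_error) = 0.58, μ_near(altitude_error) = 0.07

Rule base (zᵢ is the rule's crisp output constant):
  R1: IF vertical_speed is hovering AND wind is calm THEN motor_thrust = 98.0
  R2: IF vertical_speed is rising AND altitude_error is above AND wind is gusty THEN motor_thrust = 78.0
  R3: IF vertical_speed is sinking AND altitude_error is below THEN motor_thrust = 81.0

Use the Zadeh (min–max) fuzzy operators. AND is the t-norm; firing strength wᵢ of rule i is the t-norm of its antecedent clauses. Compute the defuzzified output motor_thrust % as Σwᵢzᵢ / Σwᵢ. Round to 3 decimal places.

85.707

R1 (z=98.0): hovering=0.91, calm=0.36; AND[min(a, b)] → w = 0.36
R2 (z=78.0): rising=0.90, above=0.22, gusty=0.88; AND[min(a, b)] → w = 0.22
R3 (z=81.0): sinking=0.68, below=0.58; AND[min(a, b)] → w = 0.58
Weighted average = (0.36·98.0 + 0.22·78.0 + 0.58·81.0) / (0.36 + 0.22 + 0.58)
  = 99.4200 / 1.1600 = 85.707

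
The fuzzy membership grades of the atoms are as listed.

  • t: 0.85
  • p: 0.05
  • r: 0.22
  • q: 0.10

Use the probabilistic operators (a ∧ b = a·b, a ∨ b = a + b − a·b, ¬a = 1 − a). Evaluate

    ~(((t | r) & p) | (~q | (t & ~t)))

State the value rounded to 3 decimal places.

t | r = a + b − a·b on (0.8500, 0.2200) = 0.8830
(t | r) & p = a·b on (0.8830, 0.0500) = 0.0442
~q = 1 − 0.1000 = 0.9000
~t = 1 − 0.8500 = 0.1500
t & ~t = a·b on (0.8500, 0.1500) = 0.1275
~q | (t & ~t) = a + b − a·b on (0.9000, 0.1275) = 0.9128
((t | r) & p) | (~q | (t & ~t)) = a + b − a·b on (0.0442, 0.9128) = 0.9166
~(((t | r) & p) | (~q | (t & ~t))) = 1 − 0.9166 = 0.0834

0.083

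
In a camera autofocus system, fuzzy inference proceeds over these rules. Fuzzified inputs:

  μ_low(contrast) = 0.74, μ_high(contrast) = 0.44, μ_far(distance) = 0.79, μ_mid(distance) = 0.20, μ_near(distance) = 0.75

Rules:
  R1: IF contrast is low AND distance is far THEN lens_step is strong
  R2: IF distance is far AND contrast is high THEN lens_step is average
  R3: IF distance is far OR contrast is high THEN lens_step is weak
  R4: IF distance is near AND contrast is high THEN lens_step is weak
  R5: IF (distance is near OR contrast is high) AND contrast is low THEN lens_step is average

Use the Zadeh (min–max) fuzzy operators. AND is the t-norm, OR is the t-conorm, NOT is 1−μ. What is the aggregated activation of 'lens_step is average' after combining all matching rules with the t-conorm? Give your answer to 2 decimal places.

0.74

R1: low=0.74, far=0.79; AND[min(a, b)] → w = 0.74
R2: far=0.79, high=0.44; AND[min(a, b)] → w = 0.44
R3: far=0.79, high=0.44; OR[max(a, b)] → w = 0.79
R4: near=0.75, high=0.44; AND[min(a, b)] → w = 0.44
R5: (near=0.75 OR high=0.44) = 0.75; AND[min(a, b)] with low=0.74 → w = 0.74
Rules with consequent 'average': {R2, R5} → strengths 0.44, 0.74
Aggregate via t-conorm [max(a, b)]: 0.74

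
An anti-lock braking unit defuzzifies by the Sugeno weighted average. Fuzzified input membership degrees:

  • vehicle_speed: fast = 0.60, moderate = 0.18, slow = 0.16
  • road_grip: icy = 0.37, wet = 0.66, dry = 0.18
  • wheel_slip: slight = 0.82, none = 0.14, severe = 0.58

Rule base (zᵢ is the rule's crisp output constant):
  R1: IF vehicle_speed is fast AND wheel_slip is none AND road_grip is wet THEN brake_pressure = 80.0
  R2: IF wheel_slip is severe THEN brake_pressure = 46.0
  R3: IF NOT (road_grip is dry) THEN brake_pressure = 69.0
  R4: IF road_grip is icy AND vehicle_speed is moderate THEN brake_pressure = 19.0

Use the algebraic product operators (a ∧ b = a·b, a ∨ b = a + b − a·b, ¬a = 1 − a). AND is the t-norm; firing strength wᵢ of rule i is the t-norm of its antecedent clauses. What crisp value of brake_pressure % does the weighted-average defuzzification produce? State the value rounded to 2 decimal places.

R1 (z=80.0): fast=0.60, none=0.14, wet=0.66; AND[a·b] → w = 0.0554
R2 (z=46.0): severe=0.58 → w = 0.5800
R3 (z=69.0): ¬dry=1−0.18=0.82 → w = 0.8200
R4 (z=19.0): icy=0.37, moderate=0.18; AND[a·b] → w = 0.0666
Weighted average = (0.0554·80.0 + 0.5800·46.0 + 0.8200·69.0 + 0.0666·19.0) / (0.0554 + 0.5800 + 0.8200 + 0.0666)
  = 88.9606 / 1.5220 = 58.45

58.45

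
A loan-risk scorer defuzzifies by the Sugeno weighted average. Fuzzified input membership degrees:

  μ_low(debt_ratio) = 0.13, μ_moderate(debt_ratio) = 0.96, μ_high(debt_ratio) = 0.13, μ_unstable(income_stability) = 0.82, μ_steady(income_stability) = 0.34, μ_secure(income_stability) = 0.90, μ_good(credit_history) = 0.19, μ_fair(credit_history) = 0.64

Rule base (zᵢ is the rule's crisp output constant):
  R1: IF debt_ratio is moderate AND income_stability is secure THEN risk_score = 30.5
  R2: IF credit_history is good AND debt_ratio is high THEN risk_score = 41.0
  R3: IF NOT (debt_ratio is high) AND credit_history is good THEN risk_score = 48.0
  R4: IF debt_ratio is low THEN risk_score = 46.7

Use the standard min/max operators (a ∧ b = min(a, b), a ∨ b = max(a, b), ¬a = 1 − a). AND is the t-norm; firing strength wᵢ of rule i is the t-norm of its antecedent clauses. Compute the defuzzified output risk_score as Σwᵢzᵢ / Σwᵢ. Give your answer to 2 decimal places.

35.53

R1 (z=30.5): moderate=0.96, secure=0.90; AND[min(a, b)] → w = 0.90
R2 (z=41.0): good=0.19, high=0.13; AND[min(a, b)] → w = 0.13
R3 (z=48.0): ¬high=1−0.13=0.87, good=0.19; AND[min(a, b)] → w = 0.19
R4 (z=46.7): low=0.13 → w = 0.13
Weighted average = (0.90·30.5 + 0.13·41.0 + 0.19·48.0 + 0.13·46.7) / (0.90 + 0.13 + 0.19 + 0.13)
  = 47.9710 / 1.3500 = 35.53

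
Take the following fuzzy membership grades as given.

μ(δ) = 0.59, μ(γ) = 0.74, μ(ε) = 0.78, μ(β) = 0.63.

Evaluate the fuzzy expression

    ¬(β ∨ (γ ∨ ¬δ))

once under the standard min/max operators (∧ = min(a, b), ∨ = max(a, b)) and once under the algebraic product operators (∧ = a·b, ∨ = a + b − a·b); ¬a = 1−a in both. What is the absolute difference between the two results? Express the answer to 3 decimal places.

Under standard min/max:
  ¬δ = 1 − 0.59 = 0.41
  γ ∨ ¬δ = max(a, b) on (0.74, 0.41) = 0.74
  β ∨ (γ ∨ ¬δ) = max(a, b) on (0.63, 0.74) = 0.74
  ¬(β ∨ (γ ∨ ¬δ)) = 1 − 0.74 = 0.26
  → value = 0.2600
Under algebraic product:
  ¬δ = 1 − 0.5900 = 0.4100
  γ ∨ ¬δ = a + b − a·b on (0.7400, 0.4100) = 0.8466
  β ∨ (γ ∨ ¬δ) = a + b − a·b on (0.6300, 0.8466) = 0.9432
  ¬(β ∨ (γ ∨ ¬δ)) = 1 − 0.9432 = 0.0568
  → value = 0.0568
|0.2600 − 0.0568| = 0.203

0.203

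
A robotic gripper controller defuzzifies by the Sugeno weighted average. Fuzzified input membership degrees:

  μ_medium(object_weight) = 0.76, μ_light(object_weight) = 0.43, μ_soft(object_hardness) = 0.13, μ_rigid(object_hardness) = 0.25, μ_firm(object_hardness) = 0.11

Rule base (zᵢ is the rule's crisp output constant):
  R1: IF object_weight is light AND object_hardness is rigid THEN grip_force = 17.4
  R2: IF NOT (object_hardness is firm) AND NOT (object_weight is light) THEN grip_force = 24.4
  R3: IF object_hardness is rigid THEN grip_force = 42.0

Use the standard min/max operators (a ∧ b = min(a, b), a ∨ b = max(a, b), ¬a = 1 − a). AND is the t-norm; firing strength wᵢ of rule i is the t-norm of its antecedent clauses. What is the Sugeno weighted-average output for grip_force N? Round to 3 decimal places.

26.877

R1 (z=17.4): light=0.43, rigid=0.25; AND[min(a, b)] → w = 0.25
R2 (z=24.4): ¬firm=1−0.11=0.89, ¬light=1−0.43=0.57; AND[min(a, b)] → w = 0.57
R3 (z=42.0): rigid=0.25 → w = 0.25
Weighted average = (0.25·17.4 + 0.57·24.4 + 0.25·42.0) / (0.25 + 0.57 + 0.25)
  = 28.7580 / 1.0700 = 26.877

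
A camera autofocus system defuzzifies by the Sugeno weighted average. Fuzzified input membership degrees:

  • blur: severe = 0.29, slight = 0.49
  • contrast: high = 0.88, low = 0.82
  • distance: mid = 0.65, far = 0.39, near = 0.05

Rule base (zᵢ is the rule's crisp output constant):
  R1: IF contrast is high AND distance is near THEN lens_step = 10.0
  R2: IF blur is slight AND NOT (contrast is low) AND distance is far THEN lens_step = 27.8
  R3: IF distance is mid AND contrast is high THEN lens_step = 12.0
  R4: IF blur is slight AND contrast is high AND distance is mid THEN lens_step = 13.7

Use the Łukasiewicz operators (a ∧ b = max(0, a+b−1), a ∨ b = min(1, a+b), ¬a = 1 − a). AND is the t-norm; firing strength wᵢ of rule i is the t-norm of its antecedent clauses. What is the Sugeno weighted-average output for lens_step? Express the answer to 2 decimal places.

R1 (z=10.0): high=0.88, near=0.05; AND[max(0, a+b−1)] → w = 0.00
R2 (z=27.8): slight=0.49, ¬low=1−0.82=0.18, far=0.39; AND[max(0, a+b−1)] → w = 0.00
R3 (z=12.0): mid=0.65, high=0.88; AND[max(0, a+b−1)] → w = 0.53
R4 (z=13.7): slight=0.49, high=0.88, mid=0.65; AND[max(0, a+b−1)] → w = 0.02
Weighted average = (0.00·10.0 + 0.00·27.8 + 0.53·12.0 + 0.02·13.7) / (0.00 + 0.00 + 0.53 + 0.02)
  = 6.6340 / 0.5500 = 12.06

12.06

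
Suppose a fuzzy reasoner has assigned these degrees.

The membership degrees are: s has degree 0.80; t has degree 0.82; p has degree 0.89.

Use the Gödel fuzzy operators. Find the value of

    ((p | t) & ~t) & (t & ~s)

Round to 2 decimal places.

p | t = max(a, b) on (0.89, 0.82) = 0.89
~t = 1 − 0.82 = 0.18
(p | t) & ~t = min(a, b) on (0.89, 0.18) = 0.18
~s = 1 − 0.80 = 0.20
t & ~s = min(a, b) on (0.82, 0.20) = 0.20
((p | t) & ~t) & (t & ~s) = min(a, b) on (0.18, 0.20) = 0.18

0.18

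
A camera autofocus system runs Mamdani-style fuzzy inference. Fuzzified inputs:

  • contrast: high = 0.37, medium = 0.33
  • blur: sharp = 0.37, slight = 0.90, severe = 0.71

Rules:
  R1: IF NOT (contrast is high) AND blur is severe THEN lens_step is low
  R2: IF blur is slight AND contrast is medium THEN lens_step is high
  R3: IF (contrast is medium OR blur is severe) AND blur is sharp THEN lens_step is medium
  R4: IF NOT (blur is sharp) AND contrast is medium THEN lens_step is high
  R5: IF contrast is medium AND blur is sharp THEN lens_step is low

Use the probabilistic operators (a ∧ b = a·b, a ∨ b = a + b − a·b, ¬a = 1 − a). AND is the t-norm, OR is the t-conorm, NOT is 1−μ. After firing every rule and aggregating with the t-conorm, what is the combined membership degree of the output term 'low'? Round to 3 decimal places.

R1: ¬high=1−0.37=0.63, severe=0.71; AND[a·b] → w = 0.4473
R2: slight=0.90, medium=0.33; AND[a·b] → w = 0.2970
R3: (medium=0.33 OR severe=0.71) = 0.8057; AND[a·b] with sharp=0.37 → w = 0.2981
R4: ¬sharp=1−0.37=0.63, medium=0.33; AND[a·b] → w = 0.2079
R5: medium=0.33, sharp=0.37; AND[a·b] → w = 0.1221
Rules with consequent 'low': {R1, R5} → strengths 0.4473, 0.1221
Aggregate via t-conorm [a + b − a·b]: 0.5148

0.515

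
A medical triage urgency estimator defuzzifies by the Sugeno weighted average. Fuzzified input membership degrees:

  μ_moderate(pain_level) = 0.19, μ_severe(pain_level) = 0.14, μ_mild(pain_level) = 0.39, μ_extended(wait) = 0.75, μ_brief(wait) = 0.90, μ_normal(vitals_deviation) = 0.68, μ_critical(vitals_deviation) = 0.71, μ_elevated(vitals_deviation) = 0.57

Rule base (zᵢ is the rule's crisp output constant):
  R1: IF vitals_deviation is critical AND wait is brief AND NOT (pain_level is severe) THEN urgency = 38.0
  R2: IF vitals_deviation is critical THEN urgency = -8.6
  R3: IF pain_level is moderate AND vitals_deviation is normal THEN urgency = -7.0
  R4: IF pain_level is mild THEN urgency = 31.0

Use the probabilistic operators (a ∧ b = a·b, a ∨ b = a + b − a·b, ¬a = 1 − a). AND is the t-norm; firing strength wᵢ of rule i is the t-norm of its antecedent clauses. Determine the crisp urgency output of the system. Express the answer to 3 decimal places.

14.596

R1 (z=38.0): critical=0.71, brief=0.90, ¬severe=1−0.14=0.86; AND[a·b] → w = 0.5495
R2 (z=-8.6): critical=0.71 → w = 0.7100
R3 (z=-7.0): moderate=0.19, normal=0.68; AND[a·b] → w = 0.1292
R4 (z=31.0): mild=0.39 → w = 0.3900
Weighted average = (0.5495·38.0 + 0.7100·-8.6 + 0.1292·-7.0 + 0.3900·31.0) / (0.5495 + 0.7100 + 0.1292 + 0.3900)
  = 25.9621 / 1.7787 = 14.596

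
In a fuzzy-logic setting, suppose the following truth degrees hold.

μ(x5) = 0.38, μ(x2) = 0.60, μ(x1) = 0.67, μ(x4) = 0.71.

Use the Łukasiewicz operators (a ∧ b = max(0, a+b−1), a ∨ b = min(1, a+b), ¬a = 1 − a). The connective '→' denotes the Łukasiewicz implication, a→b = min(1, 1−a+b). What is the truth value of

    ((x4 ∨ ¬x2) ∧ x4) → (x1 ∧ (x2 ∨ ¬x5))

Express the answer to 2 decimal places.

¬x2 = 1 − 0.60 = 0.40
x4 ∨ ¬x2 = min(1, a+b) on (0.71, 0.40) = 1.00
(x4 ∨ ¬x2) ∧ x4 = max(0, a+b−1) on (1.00, 0.71) = 0.71
¬x5 = 1 − 0.38 = 0.62
x2 ∨ ¬x5 = min(1, a+b) on (0.60, 0.62) = 1.00
x1 ∧ (x2 ∨ ¬x5) = max(0, a+b−1) on (0.67, 1.00) = 0.67
((x4 ∨ ¬x2) ∧ x4) → (x1 ∧ (x2 ∨ ¬x5))  [Łukasiewicz: min(1, 1−a+b)] with a=0.71, b=0.67 → 0.96

0.96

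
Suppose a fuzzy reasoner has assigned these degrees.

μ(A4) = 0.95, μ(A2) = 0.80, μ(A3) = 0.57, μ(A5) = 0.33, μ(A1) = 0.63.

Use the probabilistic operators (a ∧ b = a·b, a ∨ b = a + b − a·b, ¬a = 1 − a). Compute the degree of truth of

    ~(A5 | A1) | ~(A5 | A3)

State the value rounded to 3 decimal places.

0.465

A5 | A1 = a + b − a·b on (0.3300, 0.6300) = 0.7521
~(A5 | A1) = 1 − 0.7521 = 0.2479
A5 | A3 = a + b − a·b on (0.3300, 0.5700) = 0.7119
~(A5 | A3) = 1 − 0.7119 = 0.2881
~(A5 | A1) | ~(A5 | A3) = a + b − a·b on (0.2479, 0.2881) = 0.4646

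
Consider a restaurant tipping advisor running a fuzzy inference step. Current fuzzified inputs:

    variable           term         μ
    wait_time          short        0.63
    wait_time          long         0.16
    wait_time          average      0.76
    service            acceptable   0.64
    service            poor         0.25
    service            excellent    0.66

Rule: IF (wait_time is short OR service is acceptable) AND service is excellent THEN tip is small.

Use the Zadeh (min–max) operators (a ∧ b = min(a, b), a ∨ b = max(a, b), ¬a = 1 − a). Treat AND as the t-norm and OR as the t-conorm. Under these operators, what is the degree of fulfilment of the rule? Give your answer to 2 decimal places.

0.64

firing strength: (short=0.63 OR acceptable=0.64) = 0.64; AND[min(a, b)] with excellent=0.66 → w = 0.64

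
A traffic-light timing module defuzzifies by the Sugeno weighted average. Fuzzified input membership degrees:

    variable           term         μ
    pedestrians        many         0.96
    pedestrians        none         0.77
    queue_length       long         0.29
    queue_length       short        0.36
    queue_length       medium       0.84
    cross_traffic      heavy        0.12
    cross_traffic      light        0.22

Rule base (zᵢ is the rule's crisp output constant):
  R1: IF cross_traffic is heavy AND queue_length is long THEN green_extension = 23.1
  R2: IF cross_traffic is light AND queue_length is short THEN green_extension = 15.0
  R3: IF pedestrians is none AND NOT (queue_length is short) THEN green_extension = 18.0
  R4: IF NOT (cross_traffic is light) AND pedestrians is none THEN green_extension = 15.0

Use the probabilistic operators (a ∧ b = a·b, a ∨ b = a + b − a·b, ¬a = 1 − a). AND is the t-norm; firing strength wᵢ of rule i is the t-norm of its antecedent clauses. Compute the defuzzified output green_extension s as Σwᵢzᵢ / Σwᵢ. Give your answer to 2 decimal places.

16.46

R1 (z=23.1): heavy=0.12, long=0.29; AND[a·b] → w = 0.0348
R2 (z=15.0): light=0.22, short=0.36; AND[a·b] → w = 0.0792
R3 (z=18.0): none=0.77, ¬short=1−0.36=0.64; AND[a·b] → w = 0.4928
R4 (z=15.0): ¬light=1−0.22=0.78, none=0.77; AND[a·b] → w = 0.6006
Weighted average = (0.0348·23.1 + 0.0792·15.0 + 0.4928·18.0 + 0.6006·15.0) / (0.0348 + 0.0792 + 0.4928 + 0.6006)
  = 19.8713 / 1.2074 = 16.46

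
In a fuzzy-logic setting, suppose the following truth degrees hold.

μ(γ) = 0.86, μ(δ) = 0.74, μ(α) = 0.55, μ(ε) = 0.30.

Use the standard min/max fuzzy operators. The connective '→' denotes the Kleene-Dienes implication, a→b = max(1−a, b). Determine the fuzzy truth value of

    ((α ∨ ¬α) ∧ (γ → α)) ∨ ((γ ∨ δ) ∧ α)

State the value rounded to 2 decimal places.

0.55

¬α = 1 − 0.55 = 0.45
α ∨ ¬α = max(a, b) on (0.55, 0.45) = 0.55
γ → α  [Kleene-Dienes: max(1−a, b)] with a=0.86, b=0.55 → 0.55
(α ∨ ¬α) ∧ (γ → α) = min(a, b) on (0.55, 0.55) = 0.55
γ ∨ δ = max(a, b) on (0.86, 0.74) = 0.86
(γ ∨ δ) ∧ α = min(a, b) on (0.86, 0.55) = 0.55
((α ∨ ¬α) ∧ (γ → α)) ∨ ((γ ∨ δ) ∧ α) = max(a, b) on (0.55, 0.55) = 0.55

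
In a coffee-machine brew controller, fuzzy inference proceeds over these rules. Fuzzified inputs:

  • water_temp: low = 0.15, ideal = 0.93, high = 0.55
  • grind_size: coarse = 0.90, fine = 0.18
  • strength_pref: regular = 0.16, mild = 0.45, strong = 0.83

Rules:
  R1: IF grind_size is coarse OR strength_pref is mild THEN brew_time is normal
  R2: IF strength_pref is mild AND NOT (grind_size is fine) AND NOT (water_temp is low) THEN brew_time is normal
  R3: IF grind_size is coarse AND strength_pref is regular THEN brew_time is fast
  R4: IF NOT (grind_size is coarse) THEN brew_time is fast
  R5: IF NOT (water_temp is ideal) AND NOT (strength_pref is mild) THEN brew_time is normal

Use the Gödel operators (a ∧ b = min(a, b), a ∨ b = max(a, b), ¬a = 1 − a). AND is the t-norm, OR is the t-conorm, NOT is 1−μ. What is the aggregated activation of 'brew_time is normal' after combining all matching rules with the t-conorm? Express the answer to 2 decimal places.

R1: coarse=0.90, mild=0.45; OR[max(a, b)] → w = 0.90
R2: mild=0.45, ¬fine=1−0.18=0.82, ¬low=1−0.15=0.85; AND[min(a, b)] → w = 0.45
R3: coarse=0.90, regular=0.16; AND[min(a, b)] → w = 0.16
R4: ¬coarse=1−0.90=0.10 → w = 0.10
R5: ¬ideal=1−0.93=0.07, ¬mild=1−0.45=0.55; AND[min(a, b)] → w = 0.07
Rules with consequent 'normal': {R1, R2, R5} → strengths 0.90, 0.45, 0.07
Aggregate via t-conorm [max(a, b)]: 0.90

0.90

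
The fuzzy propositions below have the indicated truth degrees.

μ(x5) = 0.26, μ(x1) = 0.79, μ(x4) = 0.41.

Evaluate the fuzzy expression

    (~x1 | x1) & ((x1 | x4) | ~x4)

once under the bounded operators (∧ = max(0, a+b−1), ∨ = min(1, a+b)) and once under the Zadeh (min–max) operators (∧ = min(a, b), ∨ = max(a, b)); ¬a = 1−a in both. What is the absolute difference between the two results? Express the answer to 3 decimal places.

Under bounded:
  ~x1 = 1 − 0.79 = 0.21
  ~x1 | x1 = min(1, a+b) on (0.21, 0.79) = 1.00
  x1 | x4 = min(1, a+b) on (0.79, 0.41) = 1.00
  ~x4 = 1 − 0.41 = 0.59
  (x1 | x4) | ~x4 = min(1, a+b) on (1.00, 0.59) = 1.00
  (~x1 | x1) & ((x1 | x4) | ~x4) = max(0, a+b−1) on (1.00, 1.00) = 1.00
  → value = 1.0000
Under Zadeh (min–max):
  ~x1 = 1 − 0.79 = 0.21
  ~x1 | x1 = max(a, b) on (0.21, 0.79) = 0.79
  x1 | x4 = max(a, b) on (0.79, 0.41) = 0.79
  ~x4 = 1 − 0.41 = 0.59
  (x1 | x4) | ~x4 = max(a, b) on (0.79, 0.59) = 0.79
  (~x1 | x1) & ((x1 | x4) | ~x4) = min(a, b) on (0.79, 0.79) = 0.79
  → value = 0.7900
|1.0000 − 0.7900| = 0.210

0.210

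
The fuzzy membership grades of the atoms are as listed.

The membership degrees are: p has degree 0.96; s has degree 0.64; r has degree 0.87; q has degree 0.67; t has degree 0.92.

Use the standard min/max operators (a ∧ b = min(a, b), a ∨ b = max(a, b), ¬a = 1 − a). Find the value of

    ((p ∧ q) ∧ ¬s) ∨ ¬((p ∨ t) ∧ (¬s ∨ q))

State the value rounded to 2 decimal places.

0.36

p ∧ q = min(a, b) on (0.96, 0.67) = 0.67
¬s = 1 − 0.64 = 0.36
(p ∧ q) ∧ ¬s = min(a, b) on (0.67, 0.36) = 0.36
p ∨ t = max(a, b) on (0.96, 0.92) = 0.96
¬s = 1 − 0.64 = 0.36
¬s ∨ q = max(a, b) on (0.36, 0.67) = 0.67
(p ∨ t) ∧ (¬s ∨ q) = min(a, b) on (0.96, 0.67) = 0.67
¬((p ∨ t) ∧ (¬s ∨ q)) = 1 − 0.67 = 0.33
((p ∧ q) ∧ ¬s) ∨ ¬((p ∨ t) ∧ (¬s ∨ q)) = max(a, b) on (0.36, 0.33) = 0.36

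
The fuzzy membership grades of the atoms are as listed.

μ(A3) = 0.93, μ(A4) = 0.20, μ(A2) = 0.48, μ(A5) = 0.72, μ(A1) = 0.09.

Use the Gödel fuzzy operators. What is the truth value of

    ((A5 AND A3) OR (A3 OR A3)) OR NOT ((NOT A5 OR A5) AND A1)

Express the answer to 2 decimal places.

0.93

A5 AND A3 = min(a, b) on (0.72, 0.93) = 0.72
A3 OR A3 = max(a, b) on (0.93, 0.93) = 0.93
(A5 AND A3) OR (A3 OR A3) = max(a, b) on (0.72, 0.93) = 0.93
NOT A5 = 1 − 0.72 = 0.28
NOT A5 OR A5 = max(a, b) on (0.28, 0.72) = 0.72
(NOT A5 OR A5) AND A1 = min(a, b) on (0.72, 0.09) = 0.09
NOT ((NOT A5 OR A5) AND A1) = 1 − 0.09 = 0.91
((A5 AND A3) OR (A3 OR A3)) OR NOT ((NOT A5 OR A5) AND A1) = max(a, b) on (0.93, 0.91) = 0.93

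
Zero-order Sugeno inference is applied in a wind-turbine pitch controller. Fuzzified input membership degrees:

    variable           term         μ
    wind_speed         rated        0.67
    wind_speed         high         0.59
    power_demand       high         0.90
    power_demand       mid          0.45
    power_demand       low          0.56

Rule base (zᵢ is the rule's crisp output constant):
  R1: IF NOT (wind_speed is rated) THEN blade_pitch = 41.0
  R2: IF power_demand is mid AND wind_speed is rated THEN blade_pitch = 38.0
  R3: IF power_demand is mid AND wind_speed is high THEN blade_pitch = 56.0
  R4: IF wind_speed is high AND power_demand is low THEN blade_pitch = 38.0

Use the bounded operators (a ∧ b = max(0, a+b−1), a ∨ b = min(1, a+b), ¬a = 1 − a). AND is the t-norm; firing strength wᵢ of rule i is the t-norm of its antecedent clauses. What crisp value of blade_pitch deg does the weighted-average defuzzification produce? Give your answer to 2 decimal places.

40.67

R1 (z=41.0): ¬rated=1−0.67=0.33 → w = 0.33
R2 (z=38.0): mid=0.45, rated=0.67; AND[max(0, a+b−1)] → w = 0.12
R3 (z=56.0): mid=0.45, high=0.59; AND[max(0, a+b−1)] → w = 0.04
R4 (z=38.0): high=0.59, low=0.56; AND[max(0, a+b−1)] → w = 0.15
Weighted average = (0.33·41.0 + 0.12·38.0 + 0.04·56.0 + 0.15·38.0) / (0.33 + 0.12 + 0.04 + 0.15)
  = 26.0300 / 0.6400 = 40.67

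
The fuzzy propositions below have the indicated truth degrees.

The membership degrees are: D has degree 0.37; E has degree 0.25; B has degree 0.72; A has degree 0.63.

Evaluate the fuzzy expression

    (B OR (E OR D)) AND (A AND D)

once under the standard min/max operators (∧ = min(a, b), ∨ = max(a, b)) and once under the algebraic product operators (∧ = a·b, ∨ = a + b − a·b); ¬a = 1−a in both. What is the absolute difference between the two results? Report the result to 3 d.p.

Under standard min/max:
  E OR D = max(a, b) on (0.25, 0.37) = 0.37
  B OR (E OR D) = max(a, b) on (0.72, 0.37) = 0.72
  A AND D = min(a, b) on (0.63, 0.37) = 0.37
  (B OR (E OR D)) AND (A AND D) = min(a, b) on (0.72, 0.37) = 0.37
  → value = 0.3700
Under algebraic product:
  E OR D = a + b − a·b on (0.2500, 0.3700) = 0.5275
  B OR (E OR D) = a + b − a·b on (0.7200, 0.5275) = 0.8677
  A AND D = a·b on (0.6300, 0.3700) = 0.2331
  (B OR (E OR D)) AND (A AND D) = a·b on (0.8677, 0.2331) = 0.2023
  → value = 0.2023
|0.3700 − 0.2023| = 0.168

0.168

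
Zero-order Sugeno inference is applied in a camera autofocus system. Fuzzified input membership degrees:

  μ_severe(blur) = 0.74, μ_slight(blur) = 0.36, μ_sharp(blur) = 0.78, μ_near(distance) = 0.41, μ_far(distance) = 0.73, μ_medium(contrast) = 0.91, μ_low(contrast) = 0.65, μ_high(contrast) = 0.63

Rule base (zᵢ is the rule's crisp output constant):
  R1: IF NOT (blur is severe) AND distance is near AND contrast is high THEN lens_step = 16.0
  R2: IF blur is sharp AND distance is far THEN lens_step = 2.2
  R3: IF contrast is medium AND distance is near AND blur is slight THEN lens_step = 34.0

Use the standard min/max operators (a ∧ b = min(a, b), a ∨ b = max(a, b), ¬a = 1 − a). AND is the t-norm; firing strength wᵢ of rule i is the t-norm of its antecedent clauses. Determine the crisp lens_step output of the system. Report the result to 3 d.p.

R1 (z=16.0): ¬severe=1−0.74=0.26, near=0.41, high=0.63; AND[min(a, b)] → w = 0.26
R2 (z=2.2): sharp=0.78, far=0.73; AND[min(a, b)] → w = 0.73
R3 (z=34.0): medium=0.91, near=0.41, slight=0.36; AND[min(a, b)] → w = 0.36
Weighted average = (0.26·16.0 + 0.73·2.2 + 0.36·34.0) / (0.26 + 0.73 + 0.36)
  = 18.0060 / 1.3500 = 13.338

13.338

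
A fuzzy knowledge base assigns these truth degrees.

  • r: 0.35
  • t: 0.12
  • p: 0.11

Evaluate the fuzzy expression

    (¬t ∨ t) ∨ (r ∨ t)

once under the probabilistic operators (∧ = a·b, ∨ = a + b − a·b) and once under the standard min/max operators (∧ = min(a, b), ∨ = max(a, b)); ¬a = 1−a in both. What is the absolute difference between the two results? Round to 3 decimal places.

Under probabilistic:
  ¬t = 1 − 0.1200 = 0.8800
  ¬t ∨ t = a + b − a·b on (0.8800, 0.1200) = 0.8944
  r ∨ t = a + b − a·b on (0.3500, 0.1200) = 0.4280
  (¬t ∨ t) ∨ (r ∨ t) = a + b − a·b on (0.8944, 0.4280) = 0.9396
  → value = 0.9396
Under standard min/max:
  ¬t = 1 − 0.12 = 0.88
  ¬t ∨ t = max(a, b) on (0.88, 0.12) = 0.88
  r ∨ t = max(a, b) on (0.35, 0.12) = 0.35
  (¬t ∨ t) ∨ (r ∨ t) = max(a, b) on (0.88, 0.35) = 0.88
  → value = 0.8800
|0.9396 − 0.8800| = 0.060

0.060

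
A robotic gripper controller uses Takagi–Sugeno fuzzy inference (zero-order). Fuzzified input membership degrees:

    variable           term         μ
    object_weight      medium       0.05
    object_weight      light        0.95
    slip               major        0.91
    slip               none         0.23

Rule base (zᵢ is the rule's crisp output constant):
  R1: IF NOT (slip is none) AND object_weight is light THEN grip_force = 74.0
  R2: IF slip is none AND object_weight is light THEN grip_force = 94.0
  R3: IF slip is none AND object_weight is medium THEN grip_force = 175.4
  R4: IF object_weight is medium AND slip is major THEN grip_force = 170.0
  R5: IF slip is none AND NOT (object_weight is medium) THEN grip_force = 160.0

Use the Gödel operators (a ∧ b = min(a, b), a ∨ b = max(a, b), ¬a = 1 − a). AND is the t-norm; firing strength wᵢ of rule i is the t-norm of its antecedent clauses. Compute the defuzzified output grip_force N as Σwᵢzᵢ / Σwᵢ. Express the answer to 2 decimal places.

99.75

R1 (z=74.0): ¬none=1−0.23=0.77, light=0.95; AND[min(a, b)] → w = 0.77
R2 (z=94.0): none=0.23, light=0.95; AND[min(a, b)] → w = 0.23
R3 (z=175.4): none=0.23, medium=0.05; AND[min(a, b)] → w = 0.05
R4 (z=170.0): medium=0.05, major=0.91; AND[min(a, b)] → w = 0.05
R5 (z=160.0): none=0.23, ¬medium=1−0.05=0.95; AND[min(a, b)] → w = 0.23
Weighted average = (0.77·74.0 + 0.23·94.0 + 0.05·175.4 + 0.05·170.0 + 0.23·160.0) / (0.77 + 0.23 + 0.05 + 0.05 + 0.23)
  = 132.6700 / 1.3300 = 99.75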